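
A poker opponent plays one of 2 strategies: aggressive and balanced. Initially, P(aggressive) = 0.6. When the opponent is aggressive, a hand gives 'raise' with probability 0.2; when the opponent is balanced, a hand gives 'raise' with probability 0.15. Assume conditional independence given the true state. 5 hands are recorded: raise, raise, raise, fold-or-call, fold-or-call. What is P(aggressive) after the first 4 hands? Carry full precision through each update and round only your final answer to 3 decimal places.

0.770

After 'raise': P(aggressive) = 0.2·0.6000 / (0.2·0.6000 + 0.15·0.4000) ≈ 0.6667
After 'raise': P(aggressive) = 0.2·0.6667 / (0.2·0.6667 + 0.15·0.3333) ≈ 0.7273
After 'raise': P(aggressive) = 0.2·0.7273 / (0.2·0.7273 + 0.15·0.2727) ≈ 0.7805
After 'fold-or-call': P(aggressive) = 0.8·0.7805 / (0.8·0.7805 + 0.85·0.2195) ≈ 0.7699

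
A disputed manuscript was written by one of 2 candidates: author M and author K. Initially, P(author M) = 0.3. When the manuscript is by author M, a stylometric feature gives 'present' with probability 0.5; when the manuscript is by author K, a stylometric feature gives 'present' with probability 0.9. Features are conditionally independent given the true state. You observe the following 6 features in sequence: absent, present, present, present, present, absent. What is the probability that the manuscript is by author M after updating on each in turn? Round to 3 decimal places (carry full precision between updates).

Apply Bayes' rule sequentially, carrying P(author M) forward.
After 'absent': P(author M) = 0.5·0.3000 / (0.5·0.3000 + 0.1·0.7000) ≈ 0.6818
After 'present': P(author M) = 0.5·0.6818 / (0.5·0.6818 + 0.9·0.3182) ≈ 0.5435
After 'present': P(author M) = 0.5·0.5435 / (0.5·0.5435 + 0.9·0.4565) ≈ 0.3981
After 'present': P(author M) = 0.5·0.3981 / (0.5·0.3981 + 0.9·0.6019) ≈ 0.2687
After 'present': P(author M) = 0.5·0.2687 / (0.5·0.2687 + 0.9·0.7313) ≈ 0.1695
After 'absent': P(author M) = 0.5·0.1695 / (0.5·0.1695 + 0.1·0.8305) ≈ 0.5051

0.505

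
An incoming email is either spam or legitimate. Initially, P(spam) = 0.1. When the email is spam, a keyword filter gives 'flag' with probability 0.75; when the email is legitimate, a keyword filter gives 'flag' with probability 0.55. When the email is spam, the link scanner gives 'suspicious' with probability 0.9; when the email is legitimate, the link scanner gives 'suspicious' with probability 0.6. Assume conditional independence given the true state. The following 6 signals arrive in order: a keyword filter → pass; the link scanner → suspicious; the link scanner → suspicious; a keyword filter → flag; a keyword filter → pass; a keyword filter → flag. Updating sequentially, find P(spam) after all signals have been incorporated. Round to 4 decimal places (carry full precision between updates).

After a keyword filter='pass': P(spam) = 0.25·0.1000 / (0.25·0.1000 + 0.45·0.9000) ≈ 0.0581
After the link scanner='suspicious': P(spam) = 0.9·0.0581 / (0.9·0.0581 + 0.6·0.9419) ≈ 0.0847
After the link scanner='suspicious': P(spam) = 0.9·0.0847 / (0.9·0.0847 + 0.6·0.9153) ≈ 0.1220
After a keyword filter='flag': P(spam) = 0.75·0.1220 / (0.75·0.1220 + 0.55·0.8780) ≈ 0.1592
After a keyword filter='pass': P(spam) = 0.25·0.1592 / (0.25·0.1592 + 0.45·0.8408) ≈ 0.0952
After a keyword filter='flag': P(spam) = 0.75·0.0952 / (0.75·0.0952 + 0.55·0.9048) ≈ 0.1255

0.1255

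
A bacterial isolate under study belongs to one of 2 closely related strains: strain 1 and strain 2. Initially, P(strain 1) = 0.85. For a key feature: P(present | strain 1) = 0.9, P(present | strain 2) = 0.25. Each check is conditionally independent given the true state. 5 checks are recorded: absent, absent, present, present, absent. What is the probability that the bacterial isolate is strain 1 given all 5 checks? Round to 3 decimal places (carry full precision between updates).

After 'absent': P(strain 1) = 0.1·0.8500 / (0.1·0.8500 + 0.75·0.1500) ≈ 0.4304
After 'absent': P(strain 1) = 0.1·0.4304 / (0.1·0.4304 + 0.75·0.5696) ≈ 0.0915
After 'present': P(strain 1) = 0.9·0.0915 / (0.9·0.0915 + 0.25·0.9085) ≈ 0.2661
After 'present': P(strain 1) = 0.9·0.2661 / (0.9·0.2661 + 0.25·0.7339) ≈ 0.5663
After 'absent': P(strain 1) = 0.1·0.5663 / (0.1·0.5663 + 0.75·0.4337) ≈ 0.1483

0.148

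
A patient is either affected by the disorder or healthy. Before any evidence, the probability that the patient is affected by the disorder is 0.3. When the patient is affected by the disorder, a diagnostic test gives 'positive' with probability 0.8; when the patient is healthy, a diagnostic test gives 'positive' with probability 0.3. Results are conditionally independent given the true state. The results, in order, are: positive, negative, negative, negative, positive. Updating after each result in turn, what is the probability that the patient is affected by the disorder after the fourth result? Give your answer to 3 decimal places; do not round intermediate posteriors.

After 'positive': P(affected) = 0.8·0.3000 / (0.8·0.3000 + 0.3·0.7000) ≈ 0.5333
After 'negative': P(affected) = 0.2·0.5333 / (0.2·0.5333 + 0.7·0.4667) ≈ 0.2462
After 'negative': P(affected) = 0.2·0.2462 / (0.2·0.2462 + 0.7·0.7538) ≈ 0.0853
After 'negative': P(affected) = 0.2·0.0853 / (0.2·0.0853 + 0.7·0.9147) ≈ 0.0260

0.026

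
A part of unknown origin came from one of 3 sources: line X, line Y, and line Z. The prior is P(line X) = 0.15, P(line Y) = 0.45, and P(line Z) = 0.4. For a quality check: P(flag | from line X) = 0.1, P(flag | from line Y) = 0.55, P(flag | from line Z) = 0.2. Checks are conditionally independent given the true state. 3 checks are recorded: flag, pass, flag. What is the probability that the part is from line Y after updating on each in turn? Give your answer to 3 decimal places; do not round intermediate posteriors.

0.812

After 'flag': normaliser = 0.1·0.1500 + 0.55·0.4500 + 0.2·0.4000; P(line X) ≈ 0.0438, P(line Y) ≈ 0.7226, P(line Z) ≈ 0.2336
After 'pass': normaliser = 0.9·0.0438 + 0.45·0.7226 + 0.8·0.2336; P(line X) ≈ 0.0715, P(line Y) ≈ 0.5897, P(line Z) ≈ 0.3388
After 'flag': normaliser = 0.1·0.0715 + 0.55·0.5897 + 0.2·0.3388; P(line X) ≈ 0.0179, P(line Y) ≈ 0.8123, P(line Z) ≈ 0.1697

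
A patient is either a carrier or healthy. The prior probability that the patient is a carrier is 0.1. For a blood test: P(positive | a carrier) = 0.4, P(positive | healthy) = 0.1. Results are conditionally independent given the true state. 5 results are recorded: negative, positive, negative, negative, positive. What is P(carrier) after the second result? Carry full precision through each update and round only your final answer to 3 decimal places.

0.229

After 'negative': P(carrier) = 0.6·0.1000 / (0.6·0.1000 + 0.9·0.9000) ≈ 0.0690
After 'positive': P(carrier) = 0.4·0.0690 / (0.4·0.0690 + 0.1·0.9310) ≈ 0.2286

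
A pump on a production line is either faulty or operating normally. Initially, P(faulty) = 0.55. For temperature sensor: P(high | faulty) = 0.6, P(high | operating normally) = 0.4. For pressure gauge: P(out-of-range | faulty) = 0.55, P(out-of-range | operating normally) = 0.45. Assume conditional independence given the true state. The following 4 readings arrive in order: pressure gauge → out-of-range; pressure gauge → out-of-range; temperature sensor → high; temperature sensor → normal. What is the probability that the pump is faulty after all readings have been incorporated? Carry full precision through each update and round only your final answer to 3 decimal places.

0.646

After pressure gauge='out-of-range': P(faulty) = 0.55·0.5500 / (0.55·0.5500 + 0.45·0.4500) ≈ 0.5990
After pressure gauge='out-of-range': P(faulty) = 0.55·0.5990 / (0.55·0.5990 + 0.45·0.4010) ≈ 0.6461
After temperature sensor='high': P(faulty) = 0.6·0.6461 / (0.6·0.6461 + 0.4·0.3539) ≈ 0.7325
After temperature sensor='normal': P(faulty) = 0.4·0.7325 / (0.4·0.7325 + 0.6·0.2675) ≈ 0.6461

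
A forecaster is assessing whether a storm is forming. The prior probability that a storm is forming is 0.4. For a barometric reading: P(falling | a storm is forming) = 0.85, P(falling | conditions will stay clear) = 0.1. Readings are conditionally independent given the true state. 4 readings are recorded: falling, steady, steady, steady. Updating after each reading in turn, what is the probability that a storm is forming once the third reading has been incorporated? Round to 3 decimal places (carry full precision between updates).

0.136

Apply Bayes' rule sequentially, carrying P(storm) forward.
After 'falling': P(storm) = 0.85·0.4000 / (0.85·0.4000 + 0.1·0.6000) ≈ 0.8500
After 'steady': P(storm) = 0.15·0.8500 / (0.15·0.8500 + 0.9·0.1500) ≈ 0.4857
After 'steady': P(storm) = 0.15·0.4857 / (0.15·0.4857 + 0.9·0.5143) ≈ 0.1360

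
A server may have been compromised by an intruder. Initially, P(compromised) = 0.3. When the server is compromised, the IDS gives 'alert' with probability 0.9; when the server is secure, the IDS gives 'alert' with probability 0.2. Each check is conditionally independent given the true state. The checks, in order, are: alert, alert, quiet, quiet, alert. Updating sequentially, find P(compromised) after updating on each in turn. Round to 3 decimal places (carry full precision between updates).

After 'alert': P(compromised) = 0.9·0.3000 / (0.9·0.3000 + 0.2·0.7000) ≈ 0.6585
After 'alert': P(compromised) = 0.9·0.6585 / (0.9·0.6585 + 0.2·0.3415) ≈ 0.8967
After 'quiet': P(compromised) = 0.1·0.8967 / (0.1·0.8967 + 0.8·0.1033) ≈ 0.5203
After 'quiet': P(compromised) = 0.1·0.5203 / (0.1·0.5203 + 0.8·0.4797) ≈ 0.1194
After 'alert': P(compromised) = 0.9·0.1194 / (0.9·0.1194 + 0.2·0.8806) ≈ 0.3790

0.379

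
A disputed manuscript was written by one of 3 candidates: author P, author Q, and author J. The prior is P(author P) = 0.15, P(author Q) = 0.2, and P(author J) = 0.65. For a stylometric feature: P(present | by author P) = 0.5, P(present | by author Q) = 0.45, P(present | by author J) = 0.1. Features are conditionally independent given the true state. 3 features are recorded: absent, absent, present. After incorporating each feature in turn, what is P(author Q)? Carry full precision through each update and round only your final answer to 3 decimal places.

After 'absent': normaliser = 0.5·0.1500 + 0.55·0.2000 + 0.9·0.6500; P(author P) ≈ 0.0974, P(author Q) ≈ 0.1429, P(author J) ≈ 0.7597
After 'absent': normaliser = 0.5·0.0974 + 0.55·0.1429 + 0.9·0.7597; P(author P) ≈ 0.0600, P(author Q) ≈ 0.0969, P(author J) ≈ 0.8431
After 'present': normaliser = 0.5·0.0600 + 0.45·0.0969 + 0.1·0.8431; P(author P) ≈ 0.1901, P(author Q) ≈ 0.2760, P(author J) ≈ 0.5338

0.276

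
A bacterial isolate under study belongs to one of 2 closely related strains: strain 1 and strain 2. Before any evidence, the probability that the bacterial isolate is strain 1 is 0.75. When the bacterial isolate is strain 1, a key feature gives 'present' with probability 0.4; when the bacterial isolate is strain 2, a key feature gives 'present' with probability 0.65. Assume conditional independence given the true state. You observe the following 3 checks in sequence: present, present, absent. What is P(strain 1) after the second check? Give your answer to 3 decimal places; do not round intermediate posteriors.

0.532

After 'present': P(strain 1) = 0.4·0.7500 / (0.4·0.7500 + 0.65·0.2500) ≈ 0.6486
After 'present': P(strain 1) = 0.4·0.6486 / (0.4·0.6486 + 0.65·0.3514) ≈ 0.5319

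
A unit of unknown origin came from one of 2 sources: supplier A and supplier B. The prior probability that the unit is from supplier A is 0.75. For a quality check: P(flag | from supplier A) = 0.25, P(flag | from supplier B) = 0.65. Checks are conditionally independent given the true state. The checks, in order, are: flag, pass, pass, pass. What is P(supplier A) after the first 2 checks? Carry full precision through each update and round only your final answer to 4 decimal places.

0.7120

Each posterior becomes the prior for the next update.
After 'flag': P(supplier A) = 0.25·0.7500 / (0.25·0.7500 + 0.65·0.2500) ≈ 0.5357
After 'pass': P(supplier A) = 0.75·0.5357 / (0.75·0.5357 + 0.35·0.4643) ≈ 0.7120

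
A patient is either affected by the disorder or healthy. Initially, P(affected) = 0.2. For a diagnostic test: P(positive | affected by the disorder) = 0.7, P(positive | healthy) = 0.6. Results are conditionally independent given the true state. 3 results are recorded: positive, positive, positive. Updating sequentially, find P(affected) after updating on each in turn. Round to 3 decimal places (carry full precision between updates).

0.284

After 'positive': P(affected) = 0.7·0.2000 / (0.7·0.2000 + 0.6·0.8000) ≈ 0.2258
After 'positive': P(affected) = 0.7·0.2258 / (0.7·0.2258 + 0.6·0.7742) ≈ 0.2539
After 'positive': P(affected) = 0.7·0.2539 / (0.7·0.2539 + 0.6·0.7461) ≈ 0.2842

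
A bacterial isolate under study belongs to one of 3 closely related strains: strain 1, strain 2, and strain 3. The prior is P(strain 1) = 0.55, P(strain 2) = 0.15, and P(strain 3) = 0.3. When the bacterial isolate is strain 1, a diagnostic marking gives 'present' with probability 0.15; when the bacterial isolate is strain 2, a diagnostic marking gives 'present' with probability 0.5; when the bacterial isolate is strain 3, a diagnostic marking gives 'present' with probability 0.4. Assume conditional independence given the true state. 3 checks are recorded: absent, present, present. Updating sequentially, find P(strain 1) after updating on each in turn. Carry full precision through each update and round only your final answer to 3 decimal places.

0.181

After 'absent': normaliser = 0.85·0.5500 + 0.5·0.1500 + 0.6·0.3000; P(strain 1) ≈ 0.6471, P(strain 2) ≈ 0.1038, P(strain 3) ≈ 0.2491
After 'present': normaliser = 0.15·0.6471 + 0.5·0.1038 + 0.4·0.2491; P(strain 1) ≈ 0.3904, P(strain 2) ≈ 0.2088, P(strain 3) ≈ 0.4008
After 'present': normaliser = 0.15·0.3904 + 0.5·0.2088 + 0.4·0.4008; P(strain 1) ≈ 0.1811, P(strain 2) ≈ 0.3229, P(strain 3) ≈ 0.4960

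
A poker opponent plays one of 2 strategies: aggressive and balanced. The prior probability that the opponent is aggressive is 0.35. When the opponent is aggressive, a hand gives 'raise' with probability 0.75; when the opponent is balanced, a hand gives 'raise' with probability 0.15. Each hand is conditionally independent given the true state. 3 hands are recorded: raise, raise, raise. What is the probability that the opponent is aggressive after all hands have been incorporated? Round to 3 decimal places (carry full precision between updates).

0.985

After 'raise': P(aggressive) = 0.75·0.3500 / (0.75·0.3500 + 0.15·0.6500) ≈ 0.7292
After 'raise': P(aggressive) = 0.75·0.7292 / (0.75·0.7292 + 0.15·0.2708) ≈ 0.9309
After 'raise': P(aggressive) = 0.75·0.9309 / (0.75·0.9309 + 0.15·0.0691) ≈ 0.9854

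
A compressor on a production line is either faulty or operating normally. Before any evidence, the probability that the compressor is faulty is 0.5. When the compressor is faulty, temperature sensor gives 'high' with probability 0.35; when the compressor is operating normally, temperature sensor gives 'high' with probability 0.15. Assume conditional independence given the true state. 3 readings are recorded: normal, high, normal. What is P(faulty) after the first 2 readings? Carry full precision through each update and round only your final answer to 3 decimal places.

0.641

After 'normal': P(faulty) = 0.65·0.5000 / (0.65·0.5000 + 0.85·0.5000) ≈ 0.4333
After 'high': P(faulty) = 0.35·0.4333 / (0.35·0.4333 + 0.15·0.5667) ≈ 0.6408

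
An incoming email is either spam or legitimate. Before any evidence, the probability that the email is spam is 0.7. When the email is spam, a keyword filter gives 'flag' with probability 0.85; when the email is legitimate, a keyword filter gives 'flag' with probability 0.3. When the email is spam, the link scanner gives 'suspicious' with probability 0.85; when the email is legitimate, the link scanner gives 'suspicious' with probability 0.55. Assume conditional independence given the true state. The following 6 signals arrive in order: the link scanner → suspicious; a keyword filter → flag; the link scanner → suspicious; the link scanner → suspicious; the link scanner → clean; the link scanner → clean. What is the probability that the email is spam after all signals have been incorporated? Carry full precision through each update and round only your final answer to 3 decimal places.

0.731

After the link scanner='suspicious': P(spam) = 0.85·0.7000 / (0.85·0.7000 + 0.55·0.3000) ≈ 0.7829
After a keyword filter='flag': P(spam) = 0.85·0.7829 / (0.85·0.7829 + 0.3·0.2171) ≈ 0.9109
After the link scanner='suspicious': P(spam) = 0.85·0.9109 / (0.85·0.9109 + 0.55·0.0891) ≈ 0.9404
After the link scanner='suspicious': P(spam) = 0.85·0.9404 / (0.85·0.9404 + 0.55·0.0596) ≈ 0.9606
After the link scanner='clean': P(spam) = 0.15·0.9606 / (0.15·0.9606 + 0.45·0.0394) ≈ 0.8905
After the link scanner='clean': P(spam) = 0.15·0.8905 / (0.15·0.8905 + 0.45·0.1095) ≈ 0.7306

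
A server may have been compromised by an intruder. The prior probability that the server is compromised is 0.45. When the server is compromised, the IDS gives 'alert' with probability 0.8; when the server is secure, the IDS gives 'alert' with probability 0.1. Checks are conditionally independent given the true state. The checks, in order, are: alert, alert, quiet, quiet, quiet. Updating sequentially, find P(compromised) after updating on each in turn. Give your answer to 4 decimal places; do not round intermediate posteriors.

After 'alert': P(compromised) = 0.8·0.4500 / (0.8·0.4500 + 0.1·0.5500) ≈ 0.8675
After 'alert': P(compromised) = 0.8·0.8675 / (0.8·0.8675 + 0.1·0.1325) ≈ 0.9813
After 'quiet': P(compromised) = 0.2·0.9813 / (0.2·0.9813 + 0.9·0.0187) ≈ 0.9209
After 'quiet': P(compromised) = 0.2·0.9209 / (0.2·0.9209 + 0.9·0.0791) ≈ 0.7211
After 'quiet': P(compromised) = 0.2·0.7211 / (0.2·0.7211 + 0.9·0.2789) ≈ 0.3649

0.3649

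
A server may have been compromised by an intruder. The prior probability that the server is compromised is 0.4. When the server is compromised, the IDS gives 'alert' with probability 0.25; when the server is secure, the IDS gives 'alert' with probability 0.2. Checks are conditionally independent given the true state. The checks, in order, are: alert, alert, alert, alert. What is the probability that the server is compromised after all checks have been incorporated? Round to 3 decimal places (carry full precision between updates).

After 'alert': P(compromised) = 0.25·0.4000 / (0.25·0.4000 + 0.2·0.6000) ≈ 0.4545
After 'alert': P(compromised) = 0.25·0.4545 / (0.25·0.4545 + 0.2·0.5455) ≈ 0.5102
After 'alert': P(compromised) = 0.25·0.5102 / (0.25·0.5102 + 0.2·0.4898) ≈ 0.5656
After 'alert': P(compromised) = 0.25·0.5656 / (0.25·0.5656 + 0.2·0.4344) ≈ 0.6194

0.619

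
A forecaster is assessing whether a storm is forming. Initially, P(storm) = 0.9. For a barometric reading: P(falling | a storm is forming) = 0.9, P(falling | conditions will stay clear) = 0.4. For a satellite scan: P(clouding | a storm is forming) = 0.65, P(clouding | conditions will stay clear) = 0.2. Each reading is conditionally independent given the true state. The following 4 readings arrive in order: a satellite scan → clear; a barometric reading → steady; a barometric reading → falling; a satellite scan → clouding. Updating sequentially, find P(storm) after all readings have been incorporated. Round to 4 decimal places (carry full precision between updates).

0.8276

After a satellite scan='clear': P(storm) = 0.35·0.9000 / (0.35·0.9000 + 0.8·0.1000) ≈ 0.7975
After a barometric reading='steady': P(storm) = 0.1·0.7975 / (0.1·0.7975 + 0.6·0.2025) ≈ 0.3962
After a barometric reading='falling': P(storm) = 0.9·0.3962 / (0.9·0.3962 + 0.4·0.6038) ≈ 0.5962
After a satellite scan='clouding': P(storm) = 0.65·0.5962 / (0.65·0.5962 + 0.2·0.4038) ≈ 0.8276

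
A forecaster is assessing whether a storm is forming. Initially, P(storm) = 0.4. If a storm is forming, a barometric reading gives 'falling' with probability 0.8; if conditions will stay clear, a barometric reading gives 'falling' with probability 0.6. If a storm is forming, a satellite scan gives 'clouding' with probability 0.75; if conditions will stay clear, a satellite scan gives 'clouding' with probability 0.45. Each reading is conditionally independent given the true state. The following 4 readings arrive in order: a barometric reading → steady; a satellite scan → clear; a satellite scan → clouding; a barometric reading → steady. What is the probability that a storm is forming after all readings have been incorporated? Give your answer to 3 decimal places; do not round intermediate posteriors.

0.112

After a barometric reading='steady': P(storm) = 0.2·0.4000 / (0.2·0.4000 + 0.4·0.6000) ≈ 0.2500
After a satellite scan='clear': P(storm) = 0.25·0.2500 / (0.25·0.2500 + 0.55·0.7500) ≈ 0.1316
After a satellite scan='clouding': P(storm) = 0.75·0.1316 / (0.75·0.1316 + 0.45·0.8684) ≈ 0.2016
After a barometric reading='steady': P(storm) = 0.2·0.2016 / (0.2·0.2016 + 0.4·0.7984) ≈ 0.1121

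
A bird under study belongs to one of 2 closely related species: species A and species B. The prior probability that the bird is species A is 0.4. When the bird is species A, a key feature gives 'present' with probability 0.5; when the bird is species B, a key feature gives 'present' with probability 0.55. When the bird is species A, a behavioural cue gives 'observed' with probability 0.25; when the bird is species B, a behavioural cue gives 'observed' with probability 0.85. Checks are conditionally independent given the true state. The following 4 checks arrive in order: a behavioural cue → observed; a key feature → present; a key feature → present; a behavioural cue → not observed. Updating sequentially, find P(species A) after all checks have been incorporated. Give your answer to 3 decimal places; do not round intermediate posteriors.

After a behavioural cue='observed': P(species A) = 0.25·0.4000 / (0.25·0.4000 + 0.85·0.6000) ≈ 0.1639
After a key feature='present': P(species A) = 0.5·0.1639 / (0.5·0.1639 + 0.55·0.8361) ≈ 0.1513
After a key feature='present': P(species A) = 0.5·0.1513 / (0.5·0.1513 + 0.55·0.8487) ≈ 0.1395
After a behavioural cue='not observed': P(species A) = 0.75·0.1395 / (0.75·0.1395 + 0.15·0.8605) ≈ 0.4476

0.448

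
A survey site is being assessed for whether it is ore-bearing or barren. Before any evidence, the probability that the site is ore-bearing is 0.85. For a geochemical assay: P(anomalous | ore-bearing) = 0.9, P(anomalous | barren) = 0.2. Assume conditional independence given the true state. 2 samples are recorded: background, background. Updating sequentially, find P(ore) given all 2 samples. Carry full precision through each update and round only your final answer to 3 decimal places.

0.081

After 'background': P(ore) = 0.1·0.8500 / (0.1·0.8500 + 0.8·0.1500) ≈ 0.4146
After 'background': P(ore) = 0.1·0.4146 / (0.1·0.4146 + 0.8·0.5854) ≈ 0.0813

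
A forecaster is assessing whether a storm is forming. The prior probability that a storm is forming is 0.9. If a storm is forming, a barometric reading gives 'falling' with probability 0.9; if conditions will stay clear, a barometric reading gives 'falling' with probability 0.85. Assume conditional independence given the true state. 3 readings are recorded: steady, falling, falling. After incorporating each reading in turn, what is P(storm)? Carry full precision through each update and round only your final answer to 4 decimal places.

Apply Bayes' rule sequentially, carrying P(storm) forward.
After 'steady': P(storm) = 0.1·0.9000 / (0.1·0.9000 + 0.15·0.1000) ≈ 0.8571
After 'falling': P(storm) = 0.9·0.8571 / (0.9·0.8571 + 0.85·0.1429) ≈ 0.8640
After 'falling': P(storm) = 0.9·0.8640 / (0.9·0.8640 + 0.85·0.1360) ≈ 0.8706

0.8706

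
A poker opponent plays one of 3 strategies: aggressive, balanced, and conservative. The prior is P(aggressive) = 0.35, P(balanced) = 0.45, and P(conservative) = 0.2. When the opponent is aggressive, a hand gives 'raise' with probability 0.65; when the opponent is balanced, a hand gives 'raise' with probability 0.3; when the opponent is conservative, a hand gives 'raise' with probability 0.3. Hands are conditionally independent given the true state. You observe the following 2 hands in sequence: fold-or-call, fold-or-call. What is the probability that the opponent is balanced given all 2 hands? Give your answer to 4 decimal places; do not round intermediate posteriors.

After 'fold-or-call': normaliser = 0.35·0.3500 + 0.7·0.4500 + 0.7·0.2000; P(aggressive) ≈ 0.2121, P(balanced) ≈ 0.5455, P(conservative) ≈ 0.2424
After 'fold-or-call': normaliser = 0.35·0.2121 + 0.7·0.5455 + 0.7·0.2424; P(aggressive) ≈ 0.1186, P(balanced) ≈ 0.6102, P(conservative) ≈ 0.2712

0.6102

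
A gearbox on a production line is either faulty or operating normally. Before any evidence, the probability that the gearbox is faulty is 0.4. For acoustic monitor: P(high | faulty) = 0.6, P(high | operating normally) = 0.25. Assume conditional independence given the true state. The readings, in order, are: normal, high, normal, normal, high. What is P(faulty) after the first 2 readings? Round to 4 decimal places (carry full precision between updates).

After 'normal': P(faulty) = 0.4·0.4000 / (0.4·0.4000 + 0.75·0.6000) ≈ 0.2623
After 'high': P(faulty) = 0.6·0.2623 / (0.6·0.2623 + 0.25·0.7377) ≈ 0.4604

0.4604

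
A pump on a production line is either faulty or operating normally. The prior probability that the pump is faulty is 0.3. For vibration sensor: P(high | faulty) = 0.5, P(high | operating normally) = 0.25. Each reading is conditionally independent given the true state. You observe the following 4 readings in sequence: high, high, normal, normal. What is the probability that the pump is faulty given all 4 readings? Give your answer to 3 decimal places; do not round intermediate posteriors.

0.432

After 'high': P(faulty) = 0.5·0.3000 / (0.5·0.3000 + 0.25·0.7000) ≈ 0.4615
After 'high': P(faulty) = 0.5·0.4615 / (0.5·0.4615 + 0.25·0.5385) ≈ 0.6316
After 'normal': P(faulty) = 0.5·0.6316 / (0.5·0.6316 + 0.75·0.3684) ≈ 0.5333
After 'normal': P(faulty) = 0.5·0.5333 / (0.5·0.5333 + 0.75·0.4667) ≈ 0.4324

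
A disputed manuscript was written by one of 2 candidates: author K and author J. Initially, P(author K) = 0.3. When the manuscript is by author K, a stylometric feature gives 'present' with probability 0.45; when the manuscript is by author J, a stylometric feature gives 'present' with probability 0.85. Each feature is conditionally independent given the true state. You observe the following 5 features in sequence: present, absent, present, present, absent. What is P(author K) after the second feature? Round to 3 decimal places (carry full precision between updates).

After 'present': P(author K) = 0.45·0.3000 / (0.45·0.3000 + 0.85·0.7000) ≈ 0.1849
After 'absent': P(author K) = 0.55·0.1849 / (0.55·0.1849 + 0.15·0.8151) ≈ 0.4541

0.454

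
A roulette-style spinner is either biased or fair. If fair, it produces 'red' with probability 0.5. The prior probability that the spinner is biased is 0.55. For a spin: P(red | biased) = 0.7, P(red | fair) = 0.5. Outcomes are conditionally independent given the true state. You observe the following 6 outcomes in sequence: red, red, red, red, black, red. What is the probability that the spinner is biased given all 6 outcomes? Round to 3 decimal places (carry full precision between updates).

After 'red': P(biased) = 0.7·0.5500 / (0.7·0.5500 + 0.5·0.4500) ≈ 0.6311
After 'red': P(biased) = 0.7·0.6311 / (0.7·0.6311 + 0.5·0.3689) ≈ 0.7055
After 'red': P(biased) = 0.7·0.7055 / (0.7·0.7055 + 0.5·0.2945) ≈ 0.7703
After 'red': P(biased) = 0.7·0.7703 / (0.7·0.7703 + 0.5·0.2297) ≈ 0.8244
After 'black': P(biased) = 0.3·0.8244 / (0.3·0.8244 + 0.5·0.1756) ≈ 0.7380
After 'red': P(biased) = 0.7·0.7380 / (0.7·0.7380 + 0.5·0.2620) ≈ 0.7977

0.798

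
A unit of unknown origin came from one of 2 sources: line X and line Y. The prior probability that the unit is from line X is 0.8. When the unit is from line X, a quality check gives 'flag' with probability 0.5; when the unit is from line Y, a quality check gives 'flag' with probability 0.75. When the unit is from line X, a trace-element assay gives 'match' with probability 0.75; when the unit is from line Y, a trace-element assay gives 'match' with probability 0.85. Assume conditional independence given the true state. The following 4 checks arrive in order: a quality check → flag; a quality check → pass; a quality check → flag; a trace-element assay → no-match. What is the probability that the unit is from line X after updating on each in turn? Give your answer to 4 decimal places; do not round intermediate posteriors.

After a quality check='flag': P(line X) = 0.5·0.8000 / (0.5·0.8000 + 0.75·0.2000) ≈ 0.7273
After a quality check='pass': P(line X) = 0.5·0.7273 / (0.5·0.7273 + 0.25·0.2727) ≈ 0.8421
After a quality check='flag': P(line X) = 0.5·0.8421 / (0.5·0.8421 + 0.75·0.1579) ≈ 0.7805
After a trace-element assay='no-match': P(line X) = 0.25·0.7805 / (0.25·0.7805 + 0.15·0.2195) ≈ 0.8556

0.8556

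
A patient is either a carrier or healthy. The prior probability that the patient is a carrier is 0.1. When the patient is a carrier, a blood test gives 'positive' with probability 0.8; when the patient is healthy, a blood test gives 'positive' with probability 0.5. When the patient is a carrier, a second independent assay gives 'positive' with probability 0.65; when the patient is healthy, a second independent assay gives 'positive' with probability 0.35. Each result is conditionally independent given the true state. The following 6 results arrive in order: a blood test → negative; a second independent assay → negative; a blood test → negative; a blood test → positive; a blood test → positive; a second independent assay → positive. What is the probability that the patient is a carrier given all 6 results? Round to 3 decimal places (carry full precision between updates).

Each posterior becomes the prior for the next update.
After a blood test='negative': P(carrier) = 0.2·0.1000 / (0.2·0.1000 + 0.5·0.9000) ≈ 0.0426
After a second independent assay='negative': P(carrier) = 0.35·0.0426 / (0.35·0.0426 + 0.65·0.9574) ≈ 0.0234
After a blood test='negative': P(carrier) = 0.2·0.0234 / (0.2·0.0234 + 0.5·0.9766) ≈ 0.0095
After a blood test='positive': P(carrier) = 0.8·0.0095 / (0.8·0.0095 + 0.5·0.9905) ≈ 0.0151
After a blood test='positive': P(carrier) = 0.8·0.0151 / (0.8·0.0151 + 0.5·0.9849) ≈ 0.0239
After a second independent assay='positive': P(carrier) = 0.65·0.0239 / (0.65·0.0239 + 0.35·0.9761) ≈ 0.0435

0.044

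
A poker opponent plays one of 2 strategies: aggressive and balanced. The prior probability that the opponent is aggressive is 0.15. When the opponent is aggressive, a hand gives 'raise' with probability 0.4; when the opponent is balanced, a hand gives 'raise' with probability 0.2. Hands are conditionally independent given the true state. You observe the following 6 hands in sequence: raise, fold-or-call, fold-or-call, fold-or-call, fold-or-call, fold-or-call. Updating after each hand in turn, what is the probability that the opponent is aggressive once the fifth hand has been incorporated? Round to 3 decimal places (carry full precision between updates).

Apply Bayes' rule sequentially, carrying P(aggressive) forward.
After 'raise': P(aggressive) = 0.4·0.1500 / (0.4·0.1500 + 0.2·0.8500) ≈ 0.2609
After 'fold-or-call': P(aggressive) = 0.6·0.2609 / (0.6·0.2609 + 0.8·0.7391) ≈ 0.2093
After 'fold-or-call': P(aggressive) = 0.6·0.2093 / (0.6·0.2093 + 0.8·0.7907) ≈ 0.1656
After 'fold-or-call': P(aggressive) = 0.6·0.1656 / (0.6·0.1656 + 0.8·0.8344) ≈ 0.1296
After 'fold-or-call': P(aggressive) = 0.6·0.1296 / (0.6·0.1296 + 0.8·0.8704) ≈ 0.1005

0.100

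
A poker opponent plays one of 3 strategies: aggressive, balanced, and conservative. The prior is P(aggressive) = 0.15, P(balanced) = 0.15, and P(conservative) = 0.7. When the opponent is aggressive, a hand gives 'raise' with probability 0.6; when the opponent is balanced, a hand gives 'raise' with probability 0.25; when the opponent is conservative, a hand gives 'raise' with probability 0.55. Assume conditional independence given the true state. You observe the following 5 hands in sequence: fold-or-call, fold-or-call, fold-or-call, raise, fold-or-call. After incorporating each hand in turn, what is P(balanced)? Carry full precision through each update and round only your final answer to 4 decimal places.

0.3961

After 'fold-or-call': normaliser = 0.4·0.1500 + 0.75·0.1500 + 0.45·0.7000; P(aggressive) ≈ 0.1231, P(balanced) ≈ 0.2308, P(conservative) ≈ 0.6462
After 'fold-or-call': normaliser = 0.4·0.1231 + 0.75·0.2308 + 0.45·0.6462; P(aggressive) ≈ 0.0960, P(balanced) ≈ 0.3373, P(conservative) ≈ 0.5667
After 'fold-or-call': normaliser = 0.4·0.0960 + 0.75·0.3373 + 0.45·0.5667; P(aggressive) ≈ 0.0702, P(balanced) ≈ 0.4630, P(conservative) ≈ 0.4667
After 'raise': normaliser = 0.6·0.0702 + 0.25·0.4630 + 0.55·0.4667; P(aggressive) ≈ 0.1017, P(balanced) ≈ 0.2792, P(conservative) ≈ 0.6191
After 'fold-or-call': normaliser = 0.4·0.1017 + 0.75·0.2792 + 0.45·0.6191; P(aggressive) ≈ 0.0769, P(balanced) ≈ 0.3961, P(conservative) ≈ 0.5270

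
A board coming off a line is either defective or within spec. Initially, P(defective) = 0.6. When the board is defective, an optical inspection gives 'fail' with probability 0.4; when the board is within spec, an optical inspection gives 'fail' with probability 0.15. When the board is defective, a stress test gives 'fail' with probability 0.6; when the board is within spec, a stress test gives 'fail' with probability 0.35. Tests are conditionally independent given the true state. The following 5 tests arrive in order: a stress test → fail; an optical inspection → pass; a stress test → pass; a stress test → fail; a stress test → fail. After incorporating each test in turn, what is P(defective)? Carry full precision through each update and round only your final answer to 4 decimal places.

0.7665

After a stress test='fail': P(defective) = 0.6·0.6000 / (0.6·0.6000 + 0.35·0.4000) ≈ 0.7200
After an optical inspection='pass': P(defective) = 0.6·0.7200 / (0.6·0.7200 + 0.85·0.2800) ≈ 0.6448
After a stress test='pass': P(defective) = 0.4·0.6448 / (0.4·0.6448 + 0.65·0.3552) ≈ 0.5276
After a stress test='fail': P(defective) = 0.6·0.5276 / (0.6·0.5276 + 0.35·0.4724) ≈ 0.6569
After a stress test='fail': P(defective) = 0.6·0.6569 / (0.6·0.6569 + 0.35·0.3431) ≈ 0.7665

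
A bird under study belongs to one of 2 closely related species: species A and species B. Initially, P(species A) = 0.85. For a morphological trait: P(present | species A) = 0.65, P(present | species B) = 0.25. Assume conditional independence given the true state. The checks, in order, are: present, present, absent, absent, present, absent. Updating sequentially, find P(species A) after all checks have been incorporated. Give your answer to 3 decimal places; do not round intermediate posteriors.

0.910

After 'present': P(species A) = 0.65·0.8500 / (0.65·0.8500 + 0.25·0.1500) ≈ 0.9364
After 'present': P(species A) = 0.65·0.9364 / (0.65·0.9364 + 0.25·0.0636) ≈ 0.9746
After 'absent': P(species A) = 0.35·0.9746 / (0.35·0.9746 + 0.75·0.0254) ≈ 0.9470
After 'absent': P(species A) = 0.35·0.9470 / (0.35·0.9470 + 0.75·0.0530) ≈ 0.8930
After 'present': P(species A) = 0.65·0.8930 / (0.65·0.8930 + 0.25·0.1070) ≈ 0.9559
After 'absent': P(species A) = 0.35·0.9559 / (0.35·0.9559 + 0.75·0.0441) ≈ 0.9101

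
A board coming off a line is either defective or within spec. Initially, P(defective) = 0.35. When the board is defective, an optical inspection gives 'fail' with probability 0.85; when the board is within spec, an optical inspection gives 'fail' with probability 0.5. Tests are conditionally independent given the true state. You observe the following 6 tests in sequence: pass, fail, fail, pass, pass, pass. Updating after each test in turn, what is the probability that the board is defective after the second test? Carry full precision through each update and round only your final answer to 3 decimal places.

After 'pass': P(defective) = 0.15·0.3500 / (0.15·0.3500 + 0.5·0.6500) ≈ 0.1391
After 'fail': P(defective) = 0.85·0.1391 / (0.85·0.1391 + 0.5·0.8609) ≈ 0.2154

0.215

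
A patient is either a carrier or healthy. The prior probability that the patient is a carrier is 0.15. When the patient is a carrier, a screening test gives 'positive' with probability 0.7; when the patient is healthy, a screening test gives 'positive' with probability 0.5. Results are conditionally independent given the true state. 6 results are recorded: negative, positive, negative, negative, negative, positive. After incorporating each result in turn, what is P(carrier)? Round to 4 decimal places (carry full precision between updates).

Each posterior becomes the prior for the next update.
After 'negative': P(carrier) = 0.3·0.1500 / (0.3·0.1500 + 0.5·0.8500) ≈ 0.0957
After 'positive': P(carrier) = 0.7·0.0957 / (0.7·0.0957 + 0.5·0.9043) ≈ 0.1291
After 'negative': P(carrier) = 0.3·0.1291 / (0.3·0.1291 + 0.5·0.8709) ≈ 0.0817
After 'negative': P(carrier) = 0.3·0.0817 / (0.3·0.0817 + 0.5·0.9183) ≈ 0.0507
After 'negative': P(carrier) = 0.3·0.0507 / (0.3·0.0507 + 0.5·0.9493) ≈ 0.0310
After 'positive': P(carrier) = 0.7·0.0310 / (0.7·0.0310 + 0.5·0.9690) ≈ 0.0429

0.0429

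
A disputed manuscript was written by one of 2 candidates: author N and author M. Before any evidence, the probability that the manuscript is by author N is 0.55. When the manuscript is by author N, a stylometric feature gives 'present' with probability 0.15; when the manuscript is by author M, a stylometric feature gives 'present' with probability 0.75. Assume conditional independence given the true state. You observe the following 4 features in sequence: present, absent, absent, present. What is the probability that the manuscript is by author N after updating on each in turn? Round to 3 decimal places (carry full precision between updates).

0.361

After 'present': P(author N) = 0.15·0.5500 / (0.15·0.5500 + 0.75·0.4500) ≈ 0.1964
After 'absent': P(author N) = 0.85·0.1964 / (0.85·0.1964 + 0.25·0.8036) ≈ 0.4539
After 'absent': P(author N) = 0.85·0.4539 / (0.85·0.4539 + 0.25·0.5461) ≈ 0.7386
After 'present': P(author N) = 0.15·0.7386 / (0.15·0.7386 + 0.75·0.2614) ≈ 0.3611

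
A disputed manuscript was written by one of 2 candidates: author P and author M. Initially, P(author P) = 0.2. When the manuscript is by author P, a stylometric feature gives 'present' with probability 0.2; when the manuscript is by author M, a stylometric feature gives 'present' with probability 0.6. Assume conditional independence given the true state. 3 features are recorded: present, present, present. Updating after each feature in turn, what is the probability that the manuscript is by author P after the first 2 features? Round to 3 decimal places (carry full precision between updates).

After 'present': P(author P) = 0.2·0.2000 / (0.2·0.2000 + 0.6·0.8000) ≈ 0.0769
After 'present': P(author P) = 0.2·0.0769 / (0.2·0.0769 + 0.6·0.9231) ≈ 0.0270

0.027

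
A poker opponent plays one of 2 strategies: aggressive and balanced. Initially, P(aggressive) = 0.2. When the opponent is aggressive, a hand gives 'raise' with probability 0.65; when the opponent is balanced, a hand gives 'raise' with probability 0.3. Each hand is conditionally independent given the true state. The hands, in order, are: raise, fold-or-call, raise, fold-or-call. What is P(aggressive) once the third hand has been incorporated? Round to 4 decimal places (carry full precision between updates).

0.3698

Apply Bayes' rule sequentially, carrying P(aggressive) forward.
After 'raise': P(aggressive) = 0.65·0.2000 / (0.65·0.2000 + 0.3·0.8000) ≈ 0.3514
After 'fold-or-call': P(aggressive) = 0.35·0.3514 / (0.35·0.3514 + 0.7·0.6486) ≈ 0.2131
After 'raise': P(aggressive) = 0.65·0.2131 / (0.65·0.2131 + 0.3·0.7869) ≈ 0.3698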